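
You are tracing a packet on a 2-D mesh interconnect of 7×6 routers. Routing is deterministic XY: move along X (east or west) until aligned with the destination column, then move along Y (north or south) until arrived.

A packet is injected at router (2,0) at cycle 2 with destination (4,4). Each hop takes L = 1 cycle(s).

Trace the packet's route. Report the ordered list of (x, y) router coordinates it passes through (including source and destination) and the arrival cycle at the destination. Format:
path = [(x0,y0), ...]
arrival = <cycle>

path = [(2,0), (3,0), (4,0), (4,1), (4,2), (4,3), (4,4)]
arrival = 8

hop 0: (2,0) @ cyc 2
hop 1: (3,0) @ cyc 3  [E]
hop 2: (4,0) @ cyc 4  [E]
hop 3: (4,1) @ cyc 5  [N]
hop 4: (4,2) @ cyc 6  [N]
hop 5: (4,3) @ cyc 7  [N]
hop 6: (4,4) @ cyc 8  [N]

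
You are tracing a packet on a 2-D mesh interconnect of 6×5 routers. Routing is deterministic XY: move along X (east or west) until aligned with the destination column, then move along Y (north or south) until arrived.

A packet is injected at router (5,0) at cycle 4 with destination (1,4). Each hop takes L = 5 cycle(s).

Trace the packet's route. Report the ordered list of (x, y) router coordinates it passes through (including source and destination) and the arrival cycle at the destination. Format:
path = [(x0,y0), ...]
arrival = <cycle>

[0] x=5 y=0 t=4
[1] x=4 y=0 t=9 →W
[2] x=3 y=0 t=14 →W
[3] x=2 y=0 t=19 →W
[4] x=1 y=0 t=24 →W
[5] x=1 y=1 t=29 →N
[6] x=1 y=2 t=34 →N
[7] x=1 y=3 t=39 →N
[8] x=1 y=4 t=44 →N

path = [(5,0), (4,0), (3,0), (2,0), (1,0), (1,1), (1,2), (1,3), (1,4)]
arrival = 44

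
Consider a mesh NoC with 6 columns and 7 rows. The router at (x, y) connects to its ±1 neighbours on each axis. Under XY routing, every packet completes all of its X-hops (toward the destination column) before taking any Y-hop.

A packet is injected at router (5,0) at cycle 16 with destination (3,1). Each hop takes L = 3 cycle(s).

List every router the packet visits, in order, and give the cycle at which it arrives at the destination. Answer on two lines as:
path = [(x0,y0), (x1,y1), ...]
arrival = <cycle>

path = [(5,0), (4,0), (3,0), (3,1)]
arrival = 25

#0 — 5,0 | c16
#1 — 4,0 | c19 | W
#2 — 3,0 | c22 | W
#3 — 3,1 | c25 | N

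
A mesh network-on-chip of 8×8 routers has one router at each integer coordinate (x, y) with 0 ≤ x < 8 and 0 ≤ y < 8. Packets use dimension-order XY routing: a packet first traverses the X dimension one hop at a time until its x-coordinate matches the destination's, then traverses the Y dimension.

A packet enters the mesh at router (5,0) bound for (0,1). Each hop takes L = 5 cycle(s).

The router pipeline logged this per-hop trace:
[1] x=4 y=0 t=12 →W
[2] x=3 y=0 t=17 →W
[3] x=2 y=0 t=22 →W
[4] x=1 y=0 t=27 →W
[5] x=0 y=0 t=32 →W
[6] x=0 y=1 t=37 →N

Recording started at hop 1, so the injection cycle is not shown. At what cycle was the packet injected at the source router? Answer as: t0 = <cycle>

t0 = 7

cyc[1] = 12 and cyc[k] = t0 + k·L for every k.
Subtract one hop: t0 = 12 − 5 = 7.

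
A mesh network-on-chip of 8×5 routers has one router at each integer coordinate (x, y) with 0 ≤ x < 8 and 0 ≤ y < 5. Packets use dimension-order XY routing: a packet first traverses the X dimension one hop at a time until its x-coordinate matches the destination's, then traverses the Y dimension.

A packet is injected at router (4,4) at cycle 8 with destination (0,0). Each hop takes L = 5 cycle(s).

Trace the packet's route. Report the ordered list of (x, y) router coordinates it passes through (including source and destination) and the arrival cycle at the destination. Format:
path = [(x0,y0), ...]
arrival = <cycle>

t=8: at (4,4)
t=13: at (3,4) after W
t=18: at (2,4) after W
t=23: at (1,4) after W
t=28: at (0,4) after W
t=33: at (0,3) after S
t=38: at (0,2) after S
t=43: at (0,1) after S
t=48: at (0,0) after S

path = [(4,4), (3,4), (2,4), (1,4), (0,4), (0,3), (0,2), (0,1), (0,0)]
arrival = 48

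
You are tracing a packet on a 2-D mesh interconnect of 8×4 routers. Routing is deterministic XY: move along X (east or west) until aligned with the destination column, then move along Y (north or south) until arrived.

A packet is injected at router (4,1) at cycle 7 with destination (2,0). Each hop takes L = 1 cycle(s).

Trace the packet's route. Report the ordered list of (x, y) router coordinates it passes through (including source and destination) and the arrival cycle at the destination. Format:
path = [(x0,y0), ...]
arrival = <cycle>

[0] x=4 y=1 t=7
[1] x=3 y=1 t=8 →W
[2] x=2 y=1 t=9 →W
[3] x=2 y=0 t=10 →S

path = [(4,1), (3,1), (2,1), (2,0)]
arrival = 10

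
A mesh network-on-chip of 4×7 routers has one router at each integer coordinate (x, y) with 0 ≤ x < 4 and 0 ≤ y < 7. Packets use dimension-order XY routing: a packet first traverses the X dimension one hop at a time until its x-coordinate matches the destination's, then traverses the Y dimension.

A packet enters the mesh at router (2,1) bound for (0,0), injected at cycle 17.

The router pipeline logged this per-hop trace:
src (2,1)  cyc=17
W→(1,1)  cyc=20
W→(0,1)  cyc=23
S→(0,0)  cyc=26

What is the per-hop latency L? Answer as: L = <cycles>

L = 3

cyc[1] − cyc[0] = 20 − 17 = 3.
That increment is L by definition: L = 3.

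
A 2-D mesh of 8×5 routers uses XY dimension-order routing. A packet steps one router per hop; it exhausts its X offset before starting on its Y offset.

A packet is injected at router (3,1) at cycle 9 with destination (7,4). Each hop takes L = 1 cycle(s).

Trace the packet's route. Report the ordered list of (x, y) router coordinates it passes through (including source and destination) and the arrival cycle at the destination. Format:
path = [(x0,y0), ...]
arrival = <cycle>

  0. router=(3,1) cycle=9 (inject)
  1. router=(4,1) cycle=10 dir=E
  2. router=(5,1) cycle=11 dir=E
  3. router=(6,1) cycle=12 dir=E
  4. router=(7,1) cycle=13 dir=E
  5. router=(7,2) cycle=14 dir=N
  6. router=(7,3) cycle=15 dir=N
  7. router=(7,4) cycle=16 dir=N

path = [(3,1), (4,1), (5,1), (6,1), (7,1), (7,2), (7,3), (7,4)]
arrival = 16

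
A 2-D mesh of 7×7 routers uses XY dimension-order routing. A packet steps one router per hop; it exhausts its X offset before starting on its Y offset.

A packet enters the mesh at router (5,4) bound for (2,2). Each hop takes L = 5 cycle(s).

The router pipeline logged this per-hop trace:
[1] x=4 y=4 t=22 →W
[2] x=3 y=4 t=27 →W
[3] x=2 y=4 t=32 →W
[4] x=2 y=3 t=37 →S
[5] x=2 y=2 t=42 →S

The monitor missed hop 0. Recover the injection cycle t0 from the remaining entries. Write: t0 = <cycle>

cyc[1] = 22 and cyc[k] = t0 + k·L for every k.
Subtract one hop: t0 = 22 − 5 = 17.

t0 = 17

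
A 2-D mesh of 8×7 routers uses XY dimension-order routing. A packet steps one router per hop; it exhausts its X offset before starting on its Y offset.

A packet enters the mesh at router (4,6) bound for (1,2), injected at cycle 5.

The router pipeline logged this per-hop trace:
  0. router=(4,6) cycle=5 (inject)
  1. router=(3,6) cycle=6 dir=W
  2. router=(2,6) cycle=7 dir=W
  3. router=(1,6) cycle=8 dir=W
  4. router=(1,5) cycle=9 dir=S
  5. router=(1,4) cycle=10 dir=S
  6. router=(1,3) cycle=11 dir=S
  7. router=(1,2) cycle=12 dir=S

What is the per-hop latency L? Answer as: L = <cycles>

Δcyc across hop 0→1: 6 − 5 = 1.
One hop costs L cycles, so L = 1.

L = 1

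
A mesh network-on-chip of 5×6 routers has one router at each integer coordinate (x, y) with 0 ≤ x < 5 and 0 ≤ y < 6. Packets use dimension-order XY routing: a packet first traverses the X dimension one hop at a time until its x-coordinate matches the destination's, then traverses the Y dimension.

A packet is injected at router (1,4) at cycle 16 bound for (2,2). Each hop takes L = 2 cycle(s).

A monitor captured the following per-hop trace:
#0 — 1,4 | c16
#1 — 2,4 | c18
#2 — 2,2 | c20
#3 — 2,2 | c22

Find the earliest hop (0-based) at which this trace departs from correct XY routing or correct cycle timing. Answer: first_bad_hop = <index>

first_bad_hop = 2

check 1→ d=(1,0) cyc+2: ok
check 2→ d=(0,-2) cyc+2: BAD: non-unit step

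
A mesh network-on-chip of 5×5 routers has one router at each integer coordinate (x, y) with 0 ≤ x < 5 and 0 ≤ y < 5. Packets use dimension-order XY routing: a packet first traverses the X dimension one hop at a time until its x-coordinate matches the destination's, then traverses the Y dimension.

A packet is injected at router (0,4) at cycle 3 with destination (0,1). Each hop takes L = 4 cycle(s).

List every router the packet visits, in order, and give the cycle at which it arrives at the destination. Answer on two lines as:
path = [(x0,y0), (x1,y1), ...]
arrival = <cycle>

path = [(0,4), (0,3), (0,2), (0,1)]
arrival = 15

[0] x=0 y=4 t=3
[1] x=0 y=3 t=7 →S
[2] x=0 y=2 t=11 →S
[3] x=0 y=1 t=15 →S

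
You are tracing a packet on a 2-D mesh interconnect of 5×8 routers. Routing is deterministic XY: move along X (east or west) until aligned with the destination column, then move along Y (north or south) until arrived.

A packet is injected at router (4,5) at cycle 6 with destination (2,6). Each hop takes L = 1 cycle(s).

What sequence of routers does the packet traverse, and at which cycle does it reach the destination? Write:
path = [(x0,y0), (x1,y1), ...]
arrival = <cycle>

path = [(4,5), (3,5), (2,5), (2,6)]
arrival = 9

#0 — 4,5 | c6
#1 — 3,5 | c7 | W
#2 — 2,5 | c8 | W
#3 — 2,6 | c9 | N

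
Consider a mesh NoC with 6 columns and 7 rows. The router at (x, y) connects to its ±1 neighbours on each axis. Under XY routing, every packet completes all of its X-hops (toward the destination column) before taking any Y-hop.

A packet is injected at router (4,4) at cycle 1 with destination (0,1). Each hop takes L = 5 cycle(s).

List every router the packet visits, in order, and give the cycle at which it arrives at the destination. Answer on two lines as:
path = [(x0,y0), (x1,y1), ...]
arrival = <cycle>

path = [(4,4), (3,4), (2,4), (1,4), (0,4), (0,3), (0,2), (0,1)]
arrival = 36

#0 — 4,4 | c1
#1 — 3,4 | c6 | W
#2 — 2,4 | c11 | W
#3 — 1,4 | c16 | W
#4 — 0,4 | c21 | W
#5 — 0,3 | c26 | S
#6 — 0,2 | c31 | S
#7 — 0,1 | c36 | S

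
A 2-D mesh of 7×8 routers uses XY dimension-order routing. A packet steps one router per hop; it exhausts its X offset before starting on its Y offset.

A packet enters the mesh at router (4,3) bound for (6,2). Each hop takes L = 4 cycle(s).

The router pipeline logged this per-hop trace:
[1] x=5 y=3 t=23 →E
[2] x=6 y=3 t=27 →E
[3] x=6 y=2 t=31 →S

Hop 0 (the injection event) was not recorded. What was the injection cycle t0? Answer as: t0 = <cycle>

t0 = 19

cyc[1] = 23 and cyc[k] = t0 + k·L for every k.
Subtract one hop: t0 = 23 − 4 = 19.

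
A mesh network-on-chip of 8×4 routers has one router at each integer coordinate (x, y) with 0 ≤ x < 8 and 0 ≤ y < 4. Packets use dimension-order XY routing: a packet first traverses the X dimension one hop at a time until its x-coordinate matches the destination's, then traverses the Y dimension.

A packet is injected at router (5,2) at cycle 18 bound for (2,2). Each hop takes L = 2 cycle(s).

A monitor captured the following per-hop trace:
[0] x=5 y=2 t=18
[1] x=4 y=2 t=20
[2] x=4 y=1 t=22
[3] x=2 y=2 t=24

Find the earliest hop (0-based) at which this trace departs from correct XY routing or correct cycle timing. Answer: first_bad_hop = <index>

[1] (-1,+0) / 2c ⇒ ok
[2] (+0,-1) / 2c ⇒ BAD: Y-move but x=4≠2

first_bad_hop = 2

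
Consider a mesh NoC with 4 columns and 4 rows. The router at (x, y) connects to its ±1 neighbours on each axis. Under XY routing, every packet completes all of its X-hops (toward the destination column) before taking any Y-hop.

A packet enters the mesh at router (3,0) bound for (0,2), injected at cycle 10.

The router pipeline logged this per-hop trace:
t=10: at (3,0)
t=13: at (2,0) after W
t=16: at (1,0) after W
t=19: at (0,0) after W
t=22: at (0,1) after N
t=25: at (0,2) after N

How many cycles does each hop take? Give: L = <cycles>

Δcyc across hop 0→1: 13 − 10 = 3.
Each hop adds L, hence L = 3.

L = 3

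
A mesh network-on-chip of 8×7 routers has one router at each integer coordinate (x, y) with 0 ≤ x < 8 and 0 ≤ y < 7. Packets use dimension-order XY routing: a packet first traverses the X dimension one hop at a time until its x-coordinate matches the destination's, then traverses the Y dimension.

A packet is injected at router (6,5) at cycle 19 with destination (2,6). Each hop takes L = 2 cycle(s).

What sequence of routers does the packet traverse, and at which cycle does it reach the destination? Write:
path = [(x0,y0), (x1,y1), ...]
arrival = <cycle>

path = [(6,5), (5,5), (4,5), (3,5), (2,5), (2,6)]
arrival = 29

t=19: at (6,5)
t=21: at (5,5) after W
t=23: at (4,5) after W
t=25: at (3,5) after W
t=27: at (2,5) after W
t=29: at (2,6) after N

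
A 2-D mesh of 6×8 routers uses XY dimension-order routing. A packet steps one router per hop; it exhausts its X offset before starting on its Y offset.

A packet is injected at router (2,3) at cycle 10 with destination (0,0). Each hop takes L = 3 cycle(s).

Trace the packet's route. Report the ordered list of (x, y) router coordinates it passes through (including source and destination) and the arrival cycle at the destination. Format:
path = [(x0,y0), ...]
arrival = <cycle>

#0 — 2,3 | c10
#1 — 1,3 | c13 | W
#2 — 0,3 | c16 | W
#3 — 0,2 | c19 | S
#4 — 0,1 | c22 | S
#5 — 0,0 | c25 | S

path = [(2,3), (1,3), (0,3), (0,2), (0,1), (0,0)]
arrival = 25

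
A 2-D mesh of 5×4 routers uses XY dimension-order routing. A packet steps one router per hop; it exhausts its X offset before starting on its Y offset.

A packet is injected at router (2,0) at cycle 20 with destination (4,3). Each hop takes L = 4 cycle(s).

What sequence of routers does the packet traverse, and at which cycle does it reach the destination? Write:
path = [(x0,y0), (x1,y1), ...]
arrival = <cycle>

src (2,0)  cyc=20
E→(3,0)  cyc=24
E→(4,0)  cyc=28
N→(4,1)  cyc=32
N→(4,2)  cyc=36
N→(4,3)  cyc=40

path = [(2,0), (3,0), (4,0), (4,1), (4,2), (4,3)]
arrival = 40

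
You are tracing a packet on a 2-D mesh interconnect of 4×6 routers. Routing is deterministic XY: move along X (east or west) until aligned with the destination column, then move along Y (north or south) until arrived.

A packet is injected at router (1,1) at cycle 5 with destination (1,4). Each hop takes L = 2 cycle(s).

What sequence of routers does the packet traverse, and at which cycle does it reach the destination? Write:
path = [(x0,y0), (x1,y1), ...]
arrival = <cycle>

path = [(1,1), (1,2), (1,3), (1,4)]
arrival = 11

t=5: at (1,1)
t=7: at (1,2) after N
t=9: at (1,3) after N
t=11: at (1,4) after N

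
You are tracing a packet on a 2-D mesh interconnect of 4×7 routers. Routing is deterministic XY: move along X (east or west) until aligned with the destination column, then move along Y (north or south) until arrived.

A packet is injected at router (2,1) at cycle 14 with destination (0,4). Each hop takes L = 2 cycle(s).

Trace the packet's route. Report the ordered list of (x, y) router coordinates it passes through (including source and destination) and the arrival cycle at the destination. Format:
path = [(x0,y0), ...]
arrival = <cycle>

src (2,1)  cyc=14
W→(1,1)  cyc=16
W→(0,1)  cyc=18
N→(0,2)  cyc=20
N→(0,3)  cyc=22
N→(0,4)  cyc=24

path = [(2,1), (1,1), (0,1), (0,2), (0,3), (0,4)]
arrival = 24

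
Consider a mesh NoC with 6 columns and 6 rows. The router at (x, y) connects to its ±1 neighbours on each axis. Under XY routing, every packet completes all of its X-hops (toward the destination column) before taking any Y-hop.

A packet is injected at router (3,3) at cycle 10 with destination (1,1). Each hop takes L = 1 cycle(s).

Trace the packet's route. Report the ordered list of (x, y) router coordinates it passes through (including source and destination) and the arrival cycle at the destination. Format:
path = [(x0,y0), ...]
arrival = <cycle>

  0. router=(3,3) cycle=10 (inject)
  1. router=(2,3) cycle=11 dir=W
  2. router=(1,3) cycle=12 dir=W
  3. router=(1,2) cycle=13 dir=S
  4. router=(1,1) cycle=14 dir=S

path = [(3,3), (2,3), (1,3), (1,2), (1,1)]
arrival = 14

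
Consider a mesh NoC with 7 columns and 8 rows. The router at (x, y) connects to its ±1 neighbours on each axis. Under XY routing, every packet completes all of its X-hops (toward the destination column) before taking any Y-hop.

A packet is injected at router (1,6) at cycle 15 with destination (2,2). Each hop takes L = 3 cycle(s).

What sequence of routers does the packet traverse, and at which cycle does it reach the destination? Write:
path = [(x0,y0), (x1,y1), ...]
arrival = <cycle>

hop 0: (1,6) @ cyc 15
hop 1: (2,6) @ cyc 18  [E]
hop 2: (2,5) @ cyc 21  [S]
hop 3: (2,4) @ cyc 24  [S]
hop 4: (2,3) @ cyc 27  [S]
hop 5: (2,2) @ cyc 30  [S]

path = [(1,6), (2,6), (2,5), (2,4), (2,3), (2,2)]
arrival = 30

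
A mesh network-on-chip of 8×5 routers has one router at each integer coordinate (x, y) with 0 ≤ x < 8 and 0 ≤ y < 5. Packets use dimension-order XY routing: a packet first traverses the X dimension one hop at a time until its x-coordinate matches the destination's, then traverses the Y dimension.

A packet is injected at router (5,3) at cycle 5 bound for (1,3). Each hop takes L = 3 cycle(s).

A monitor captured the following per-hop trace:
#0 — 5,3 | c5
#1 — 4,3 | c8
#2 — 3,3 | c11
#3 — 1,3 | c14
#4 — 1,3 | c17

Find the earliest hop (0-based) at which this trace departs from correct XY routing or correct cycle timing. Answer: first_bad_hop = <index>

first_bad_hop = 3

hop 1: step (-1,+0), +3 cyc — ok
hop 2: step (-1,+0), +3 cyc — ok
hop 3: step (-2,+0), +3 cyc — BAD: non-unit step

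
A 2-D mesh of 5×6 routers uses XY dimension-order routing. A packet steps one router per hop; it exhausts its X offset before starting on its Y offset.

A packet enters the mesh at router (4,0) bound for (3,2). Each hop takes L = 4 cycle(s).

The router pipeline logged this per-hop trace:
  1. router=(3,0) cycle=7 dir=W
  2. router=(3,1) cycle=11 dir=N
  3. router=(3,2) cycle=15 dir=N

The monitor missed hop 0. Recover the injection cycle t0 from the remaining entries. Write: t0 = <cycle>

t0 = 3

Hop 1 reached at cycle 7; hop k is at t0 + k·L.
Therefore t0 = 7 − L = 3.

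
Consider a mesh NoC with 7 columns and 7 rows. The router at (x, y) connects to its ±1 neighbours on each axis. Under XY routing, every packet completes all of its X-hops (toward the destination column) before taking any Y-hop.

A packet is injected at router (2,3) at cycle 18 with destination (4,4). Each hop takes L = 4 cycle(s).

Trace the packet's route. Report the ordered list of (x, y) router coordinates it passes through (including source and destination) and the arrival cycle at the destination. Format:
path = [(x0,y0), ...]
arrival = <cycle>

path = [(2,3), (3,3), (4,3), (4,4)]
arrival = 30

  0. router=(2,3) cycle=18 (inject)
  1. router=(3,3) cycle=22 dir=E
  2. router=(4,3) cycle=26 dir=E
  3. router=(4,4) cycle=30 dir=N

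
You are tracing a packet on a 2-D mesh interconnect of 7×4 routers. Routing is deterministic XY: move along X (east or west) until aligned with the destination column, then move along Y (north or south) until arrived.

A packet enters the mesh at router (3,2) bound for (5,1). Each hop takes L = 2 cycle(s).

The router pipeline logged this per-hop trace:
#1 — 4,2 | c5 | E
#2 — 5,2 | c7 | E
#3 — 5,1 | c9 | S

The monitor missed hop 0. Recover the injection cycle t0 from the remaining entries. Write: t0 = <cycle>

t0 = 3

Hop 1 reached at cycle 5; hop k is at t0 + k·L.
Subtract one hop: t0 = 5 − 2 = 3.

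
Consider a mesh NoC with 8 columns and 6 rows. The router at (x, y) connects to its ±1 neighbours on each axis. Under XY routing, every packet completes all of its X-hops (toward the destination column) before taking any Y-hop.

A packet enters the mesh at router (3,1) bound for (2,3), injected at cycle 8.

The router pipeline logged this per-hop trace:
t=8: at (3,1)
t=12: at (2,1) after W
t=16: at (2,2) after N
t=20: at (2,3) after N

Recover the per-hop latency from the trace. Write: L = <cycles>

cyc[1] − cyc[0] = 12 − 8 = 4.
Each hop adds L, hence L = 4.

L = 4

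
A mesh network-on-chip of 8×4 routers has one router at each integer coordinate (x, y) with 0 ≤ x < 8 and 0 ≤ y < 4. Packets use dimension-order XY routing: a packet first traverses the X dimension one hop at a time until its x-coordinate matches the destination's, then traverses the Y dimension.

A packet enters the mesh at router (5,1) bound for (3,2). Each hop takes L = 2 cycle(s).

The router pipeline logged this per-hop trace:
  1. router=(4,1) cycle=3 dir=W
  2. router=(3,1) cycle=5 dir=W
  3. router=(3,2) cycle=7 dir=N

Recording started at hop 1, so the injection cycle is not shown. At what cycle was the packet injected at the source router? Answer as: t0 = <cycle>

t0 = 1

Hop 1 reached at cycle 3; hop k is at t0 + k·L.
Subtract one hop: t0 = 3 − 2 = 1.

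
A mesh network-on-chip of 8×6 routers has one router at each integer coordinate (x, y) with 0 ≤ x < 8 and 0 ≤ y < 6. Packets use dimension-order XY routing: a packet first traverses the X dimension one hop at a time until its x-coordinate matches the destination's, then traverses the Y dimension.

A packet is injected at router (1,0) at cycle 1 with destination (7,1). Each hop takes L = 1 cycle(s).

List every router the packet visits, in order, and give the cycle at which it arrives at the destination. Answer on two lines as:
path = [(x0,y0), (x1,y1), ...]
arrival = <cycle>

path = [(1,0), (2,0), (3,0), (4,0), (5,0), (6,0), (7,0), (7,1)]
arrival = 8

#0 — 1,0 | c1
#1 — 2,0 | c2 | E
#2 — 3,0 | c3 | E
#3 — 4,0 | c4 | E
#4 — 5,0 | c5 | E
#5 — 6,0 | c6 | E
#6 — 7,0 | c7 | E
#7 — 7,1 | c8 | N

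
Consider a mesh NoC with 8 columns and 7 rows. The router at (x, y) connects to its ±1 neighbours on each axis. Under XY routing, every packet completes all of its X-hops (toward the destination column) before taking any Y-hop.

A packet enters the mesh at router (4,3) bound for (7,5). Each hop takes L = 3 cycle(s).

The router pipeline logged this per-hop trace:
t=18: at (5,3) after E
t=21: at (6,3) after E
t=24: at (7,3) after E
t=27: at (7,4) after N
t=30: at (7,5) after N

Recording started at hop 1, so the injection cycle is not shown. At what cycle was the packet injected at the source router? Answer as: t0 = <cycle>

t0 = 15

Hop 1 reached at cycle 18; hop k is at t0 + k·L.
Subtract one hop: t0 = 18 − 3 = 15.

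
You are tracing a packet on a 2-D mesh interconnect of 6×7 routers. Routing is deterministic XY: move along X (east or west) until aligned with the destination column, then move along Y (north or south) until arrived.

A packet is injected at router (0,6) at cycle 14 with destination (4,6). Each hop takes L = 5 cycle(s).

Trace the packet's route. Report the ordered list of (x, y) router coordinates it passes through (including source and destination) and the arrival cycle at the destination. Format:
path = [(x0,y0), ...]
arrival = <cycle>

path = [(0,6), (1,6), (2,6), (3,6), (4,6)]
arrival = 34

t=14: at (0,6)
t=19: at (1,6) after E
t=24: at (2,6) after E
t=29: at (3,6) after E
t=34: at (4,6) after E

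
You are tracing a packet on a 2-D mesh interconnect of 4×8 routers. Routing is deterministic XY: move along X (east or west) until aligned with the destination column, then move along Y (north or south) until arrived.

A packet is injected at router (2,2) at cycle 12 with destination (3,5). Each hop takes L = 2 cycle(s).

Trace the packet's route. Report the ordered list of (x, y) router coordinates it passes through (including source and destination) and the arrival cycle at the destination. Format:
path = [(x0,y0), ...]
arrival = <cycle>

#0 — 2,2 | c12
#1 — 3,2 | c14 | E
#2 — 3,3 | c16 | N
#3 — 3,4 | c18 | N
#4 — 3,5 | c20 | N

path = [(2,2), (3,2), (3,3), (3,4), (3,5)]
arrival = 20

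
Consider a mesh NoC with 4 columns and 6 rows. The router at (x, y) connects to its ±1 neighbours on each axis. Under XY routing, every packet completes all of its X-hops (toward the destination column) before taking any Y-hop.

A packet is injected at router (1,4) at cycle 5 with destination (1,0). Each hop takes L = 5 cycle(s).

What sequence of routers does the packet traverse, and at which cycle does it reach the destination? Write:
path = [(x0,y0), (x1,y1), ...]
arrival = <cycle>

path = [(1,4), (1,3), (1,2), (1,1), (1,0)]
arrival = 25

[0] x=1 y=4 t=5
[1] x=1 y=3 t=10 →S
[2] x=1 y=2 t=15 →S
[3] x=1 y=1 t=20 →S
[4] x=1 y=0 t=25 →S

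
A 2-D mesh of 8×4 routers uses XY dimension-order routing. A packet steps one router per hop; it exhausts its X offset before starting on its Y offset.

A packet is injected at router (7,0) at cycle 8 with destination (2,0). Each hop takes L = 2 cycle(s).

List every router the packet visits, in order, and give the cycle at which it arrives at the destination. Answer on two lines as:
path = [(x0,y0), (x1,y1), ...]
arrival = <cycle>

hop 0: (7,0) @ cyc 8
hop 1: (6,0) @ cyc 10  [W]
hop 2: (5,0) @ cyc 12  [W]
hop 3: (4,0) @ cyc 14  [W]
hop 4: (3,0) @ cyc 16  [W]
hop 5: (2,0) @ cyc 18  [W]

path = [(7,0), (6,0), (5,0), (4,0), (3,0), (2,0)]
arrival = 18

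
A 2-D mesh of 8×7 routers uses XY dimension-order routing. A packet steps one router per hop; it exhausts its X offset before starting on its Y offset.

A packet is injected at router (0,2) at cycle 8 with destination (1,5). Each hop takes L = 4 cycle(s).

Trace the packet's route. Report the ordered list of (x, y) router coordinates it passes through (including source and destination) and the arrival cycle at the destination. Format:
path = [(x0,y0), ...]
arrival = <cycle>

path = [(0,2), (1,2), (1,3), (1,4), (1,5)]
arrival = 24

src (0,2)  cyc=8
E→(1,2)  cyc=12
N→(1,3)  cyc=16
N→(1,4)  cyc=20
N→(1,5)  cyc=24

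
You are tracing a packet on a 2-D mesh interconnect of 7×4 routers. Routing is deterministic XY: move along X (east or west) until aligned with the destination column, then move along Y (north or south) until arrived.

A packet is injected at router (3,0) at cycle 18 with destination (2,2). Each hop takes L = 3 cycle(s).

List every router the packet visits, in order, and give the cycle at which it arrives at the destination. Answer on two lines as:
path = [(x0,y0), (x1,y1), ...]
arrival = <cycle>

hop 0: (3,0) @ cyc 18
hop 1: (2,0) @ cyc 21  [W]
hop 2: (2,1) @ cyc 24  [N]
hop 3: (2,2) @ cyc 27  [N]

path = [(3,0), (2,0), (2,1), (2,2)]
arrival = 27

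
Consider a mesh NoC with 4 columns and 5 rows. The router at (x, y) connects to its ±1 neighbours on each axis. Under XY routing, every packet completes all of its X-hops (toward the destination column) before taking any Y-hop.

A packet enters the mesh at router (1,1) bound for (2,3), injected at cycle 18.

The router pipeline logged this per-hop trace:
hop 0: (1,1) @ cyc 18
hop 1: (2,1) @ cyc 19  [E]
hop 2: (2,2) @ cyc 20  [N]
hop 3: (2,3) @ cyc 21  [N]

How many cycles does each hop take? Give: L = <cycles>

From hop 0 (18) to hop 1 (19): +1 cycles.
That increment is L by definition: L = 1.

L = 1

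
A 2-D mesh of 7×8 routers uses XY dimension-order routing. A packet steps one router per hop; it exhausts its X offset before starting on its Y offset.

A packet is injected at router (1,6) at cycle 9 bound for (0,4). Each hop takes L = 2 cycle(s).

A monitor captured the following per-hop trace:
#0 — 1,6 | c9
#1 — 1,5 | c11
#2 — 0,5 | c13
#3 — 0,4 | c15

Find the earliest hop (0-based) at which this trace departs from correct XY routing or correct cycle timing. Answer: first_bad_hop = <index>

check 1→ d=(0,-1) cyc+2: BAD: Y-move but x=1≠0

first_bad_hop = 1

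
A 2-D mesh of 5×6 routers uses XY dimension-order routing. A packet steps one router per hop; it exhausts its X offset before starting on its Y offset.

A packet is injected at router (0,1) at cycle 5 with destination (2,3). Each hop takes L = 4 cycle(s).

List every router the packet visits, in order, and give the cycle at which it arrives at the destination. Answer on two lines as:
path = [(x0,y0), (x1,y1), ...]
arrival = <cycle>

path = [(0,1), (1,1), (2,1), (2,2), (2,3)]
arrival = 21

src (0,1)  cyc=5
E→(1,1)  cyc=9
E→(2,1)  cyc=13
N→(2,2)  cyc=17
N→(2,3)  cyc=21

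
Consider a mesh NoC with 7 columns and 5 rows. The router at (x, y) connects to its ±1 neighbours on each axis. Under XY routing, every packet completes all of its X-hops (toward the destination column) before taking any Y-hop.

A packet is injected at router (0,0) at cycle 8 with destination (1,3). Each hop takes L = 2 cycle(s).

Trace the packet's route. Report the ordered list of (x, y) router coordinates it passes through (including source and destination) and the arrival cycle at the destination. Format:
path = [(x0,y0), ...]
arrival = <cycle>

path = [(0,0), (1,0), (1,1), (1,2), (1,3)]
arrival = 16

#0 — 0,0 | c8
#1 — 1,0 | c10 | E
#2 — 1,1 | c12 | N
#3 — 1,2 | c14 | N
#4 — 1,3 | c16 | N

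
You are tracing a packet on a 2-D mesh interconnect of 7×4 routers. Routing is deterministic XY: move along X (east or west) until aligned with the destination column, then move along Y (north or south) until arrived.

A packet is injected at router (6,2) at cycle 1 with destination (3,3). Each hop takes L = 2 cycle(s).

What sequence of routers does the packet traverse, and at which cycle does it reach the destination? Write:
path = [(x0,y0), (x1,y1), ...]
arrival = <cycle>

hop 0: (6,2) @ cyc 1
hop 1: (5,2) @ cyc 3  [W]
hop 2: (4,2) @ cyc 5  [W]
hop 3: (3,2) @ cyc 7  [W]
hop 4: (3,3) @ cyc 9  [N]

path = [(6,2), (5,2), (4,2), (3,2), (3,3)]
arrival = 9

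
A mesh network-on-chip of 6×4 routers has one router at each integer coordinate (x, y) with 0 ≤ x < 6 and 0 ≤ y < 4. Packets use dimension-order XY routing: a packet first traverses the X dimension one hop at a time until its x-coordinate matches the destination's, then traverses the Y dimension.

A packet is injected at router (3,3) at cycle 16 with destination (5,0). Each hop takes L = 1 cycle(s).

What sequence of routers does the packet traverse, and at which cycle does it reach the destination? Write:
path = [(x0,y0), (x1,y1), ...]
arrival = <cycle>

path = [(3,3), (4,3), (5,3), (5,2), (5,1), (5,0)]
arrival = 21

src (3,3)  cyc=16
E→(4,3)  cyc=17
E→(5,3)  cyc=18
S→(5,2)  cyc=19
S→(5,1)  cyc=20
S→(5,0)  cyc=21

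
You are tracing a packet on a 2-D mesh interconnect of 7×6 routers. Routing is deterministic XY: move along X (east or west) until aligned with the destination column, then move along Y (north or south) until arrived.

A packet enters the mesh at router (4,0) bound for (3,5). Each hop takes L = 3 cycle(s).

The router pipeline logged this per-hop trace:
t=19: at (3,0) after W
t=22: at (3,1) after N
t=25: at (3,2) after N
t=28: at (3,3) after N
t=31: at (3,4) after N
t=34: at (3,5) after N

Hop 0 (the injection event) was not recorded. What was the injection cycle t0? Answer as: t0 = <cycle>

t0 = 16

cyc[1] = 19 and cyc[k] = t0 + k·L for every k.
t0 = cyc[1] − L = 19 − 3 = 16.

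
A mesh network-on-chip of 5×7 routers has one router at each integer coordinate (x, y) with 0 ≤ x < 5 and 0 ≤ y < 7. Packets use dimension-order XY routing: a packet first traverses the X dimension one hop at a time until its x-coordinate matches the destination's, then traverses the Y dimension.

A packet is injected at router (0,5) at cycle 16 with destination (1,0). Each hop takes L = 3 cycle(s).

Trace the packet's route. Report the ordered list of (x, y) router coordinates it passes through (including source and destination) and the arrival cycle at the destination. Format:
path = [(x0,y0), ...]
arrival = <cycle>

[0] x=0 y=5 t=16
[1] x=1 y=5 t=19 →E
[2] x=1 y=4 t=22 →S
[3] x=1 y=3 t=25 →S
[4] x=1 y=2 t=28 →S
[5] x=1 y=1 t=31 →S
[6] x=1 y=0 t=34 →S

path = [(0,5), (1,5), (1,4), (1,3), (1,2), (1,1), (1,0)]
arrival = 34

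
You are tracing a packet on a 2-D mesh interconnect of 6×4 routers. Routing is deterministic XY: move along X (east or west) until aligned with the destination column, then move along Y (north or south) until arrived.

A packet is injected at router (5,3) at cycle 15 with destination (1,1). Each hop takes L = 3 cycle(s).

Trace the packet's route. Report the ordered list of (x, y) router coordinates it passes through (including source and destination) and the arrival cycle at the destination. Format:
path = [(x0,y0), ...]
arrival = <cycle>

hop 0: (5,3) @ cyc 15
hop 1: (4,3) @ cyc 18  [W]
hop 2: (3,3) @ cyc 21  [W]
hop 3: (2,3) @ cyc 24  [W]
hop 4: (1,3) @ cyc 27  [W]
hop 5: (1,2) @ cyc 30  [S]
hop 6: (1,1) @ cyc 33  [S]

path = [(5,3), (4,3), (3,3), (2,3), (1,3), (1,2), (1,1)]
arrival = 33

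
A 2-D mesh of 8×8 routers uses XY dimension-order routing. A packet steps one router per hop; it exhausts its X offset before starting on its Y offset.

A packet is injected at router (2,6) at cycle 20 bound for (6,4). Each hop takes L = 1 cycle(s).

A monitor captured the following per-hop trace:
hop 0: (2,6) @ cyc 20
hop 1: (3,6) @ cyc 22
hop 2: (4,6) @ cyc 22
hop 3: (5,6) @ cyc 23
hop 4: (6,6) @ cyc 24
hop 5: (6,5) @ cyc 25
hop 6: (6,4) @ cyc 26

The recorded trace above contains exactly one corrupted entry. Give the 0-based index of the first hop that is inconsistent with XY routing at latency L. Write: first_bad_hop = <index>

check 1→ d=(1,0) cyc+2: BAD: Δcyc=2≠L

first_bad_hop = 1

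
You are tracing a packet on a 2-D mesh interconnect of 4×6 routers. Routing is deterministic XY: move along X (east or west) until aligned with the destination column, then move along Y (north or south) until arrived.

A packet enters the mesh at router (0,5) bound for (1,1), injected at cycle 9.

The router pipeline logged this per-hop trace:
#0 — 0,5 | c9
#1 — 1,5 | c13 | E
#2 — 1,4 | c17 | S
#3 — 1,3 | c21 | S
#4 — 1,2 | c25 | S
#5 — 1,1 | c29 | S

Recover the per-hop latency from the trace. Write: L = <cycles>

Between hops 0 and 1 the cycle counter advances 13 − 9 = 4.
Per-hop latency L = Δcyc = 4.

L = 4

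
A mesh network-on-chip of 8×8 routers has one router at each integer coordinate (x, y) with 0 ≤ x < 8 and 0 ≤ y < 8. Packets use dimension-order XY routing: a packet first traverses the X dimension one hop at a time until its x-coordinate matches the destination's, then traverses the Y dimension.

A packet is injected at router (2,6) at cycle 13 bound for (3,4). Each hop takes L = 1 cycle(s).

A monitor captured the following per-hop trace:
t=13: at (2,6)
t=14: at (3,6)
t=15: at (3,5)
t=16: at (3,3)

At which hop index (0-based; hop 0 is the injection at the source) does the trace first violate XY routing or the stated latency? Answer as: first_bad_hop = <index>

first_bad_hop = 3

hop 1: step (+1,+0), +1 cyc — ok
hop 2: step (+0,-1), +1 cyc — ok
hop 3: step (+0,-2), +1 cyc — BAD: non-unit step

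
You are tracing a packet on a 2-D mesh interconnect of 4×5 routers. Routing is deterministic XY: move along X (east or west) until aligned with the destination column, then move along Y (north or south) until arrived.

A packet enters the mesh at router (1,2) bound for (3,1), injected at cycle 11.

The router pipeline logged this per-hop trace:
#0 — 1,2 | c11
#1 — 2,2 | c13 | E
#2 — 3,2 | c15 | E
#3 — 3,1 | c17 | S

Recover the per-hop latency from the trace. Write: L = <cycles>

Between hops 0 and 1 the cycle counter advances 13 − 11 = 2.
That increment is L by definition: L = 2.

L = 2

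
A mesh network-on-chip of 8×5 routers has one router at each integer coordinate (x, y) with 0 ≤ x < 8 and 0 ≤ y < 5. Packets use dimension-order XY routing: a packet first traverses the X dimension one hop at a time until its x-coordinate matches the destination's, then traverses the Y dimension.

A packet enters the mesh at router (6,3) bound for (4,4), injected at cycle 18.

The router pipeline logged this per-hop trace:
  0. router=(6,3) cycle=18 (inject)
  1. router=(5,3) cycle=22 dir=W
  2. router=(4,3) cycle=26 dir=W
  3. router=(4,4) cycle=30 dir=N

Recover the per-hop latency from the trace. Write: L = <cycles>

Between hops 0 and 1 the cycle counter advances 22 − 18 = 4.
Per-hop latency L = Δcyc = 4.

L = 4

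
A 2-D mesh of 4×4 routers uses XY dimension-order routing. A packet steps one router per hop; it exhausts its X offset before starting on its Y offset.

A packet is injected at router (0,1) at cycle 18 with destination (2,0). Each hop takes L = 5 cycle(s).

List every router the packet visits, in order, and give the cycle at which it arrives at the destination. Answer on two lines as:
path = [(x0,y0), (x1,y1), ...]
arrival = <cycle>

path = [(0,1), (1,1), (2,1), (2,0)]
arrival = 33

t=18: at (0,1)
t=23: at (1,1) after E
t=28: at (2,1) after E
t=33: at (2,0) after S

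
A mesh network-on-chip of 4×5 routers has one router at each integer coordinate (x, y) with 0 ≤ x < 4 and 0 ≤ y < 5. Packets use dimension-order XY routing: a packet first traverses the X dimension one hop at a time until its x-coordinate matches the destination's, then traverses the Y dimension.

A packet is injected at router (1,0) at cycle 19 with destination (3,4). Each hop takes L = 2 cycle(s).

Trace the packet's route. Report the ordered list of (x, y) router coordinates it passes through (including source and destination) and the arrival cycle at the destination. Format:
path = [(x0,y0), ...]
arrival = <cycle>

#0 — 1,0 | c19
#1 — 2,0 | c21 | E
#2 — 3,0 | c23 | E
#3 — 3,1 | c25 | N
#4 — 3,2 | c27 | N
#5 — 3,3 | c29 | N
#6 — 3,4 | c31 | N

path = [(1,0), (2,0), (3,0), (3,1), (3,2), (3,3), (3,4)]
arrival = 31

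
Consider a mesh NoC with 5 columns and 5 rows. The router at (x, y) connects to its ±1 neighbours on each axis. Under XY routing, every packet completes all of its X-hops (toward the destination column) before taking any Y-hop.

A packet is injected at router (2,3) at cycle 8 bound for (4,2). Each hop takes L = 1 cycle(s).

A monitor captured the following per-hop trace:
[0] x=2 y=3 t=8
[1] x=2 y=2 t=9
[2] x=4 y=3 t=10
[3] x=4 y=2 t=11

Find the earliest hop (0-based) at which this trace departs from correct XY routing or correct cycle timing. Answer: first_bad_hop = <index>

first_bad_hop = 1

check 1→ d=(0,-1) cyc+1: BAD: Y-move but x=2≠4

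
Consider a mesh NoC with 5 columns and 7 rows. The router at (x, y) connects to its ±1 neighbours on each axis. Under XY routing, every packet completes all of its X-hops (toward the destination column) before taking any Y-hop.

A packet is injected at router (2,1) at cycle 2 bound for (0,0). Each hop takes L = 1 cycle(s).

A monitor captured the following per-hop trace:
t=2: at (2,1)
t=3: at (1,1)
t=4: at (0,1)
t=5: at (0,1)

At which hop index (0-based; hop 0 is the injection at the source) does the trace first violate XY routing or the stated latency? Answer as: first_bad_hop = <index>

first_bad_hop = 3

check 1→ d=(-1,0) cyc+1: ok
check 2→ d=(-1,0) cyc+1: ok
check 3→ d=(0,0) cyc+1: BAD: non-unit step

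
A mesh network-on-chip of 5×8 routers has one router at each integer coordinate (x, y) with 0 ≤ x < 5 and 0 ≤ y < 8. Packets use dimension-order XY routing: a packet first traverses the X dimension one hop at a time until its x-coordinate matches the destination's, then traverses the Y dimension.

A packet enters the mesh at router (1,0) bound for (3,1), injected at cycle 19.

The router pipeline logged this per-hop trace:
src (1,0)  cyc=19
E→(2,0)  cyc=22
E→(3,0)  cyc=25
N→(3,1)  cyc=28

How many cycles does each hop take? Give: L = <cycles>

cyc[1] − cyc[0] = 22 − 19 = 3.
One hop costs L cycles, so L = 3.

L = 3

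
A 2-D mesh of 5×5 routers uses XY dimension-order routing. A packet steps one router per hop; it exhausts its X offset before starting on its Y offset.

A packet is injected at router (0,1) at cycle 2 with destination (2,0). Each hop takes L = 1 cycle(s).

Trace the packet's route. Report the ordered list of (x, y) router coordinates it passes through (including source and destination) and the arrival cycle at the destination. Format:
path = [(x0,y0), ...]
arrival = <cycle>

src (0,1)  cyc=2
E→(1,1)  cyc=3
E→(2,1)  cyc=4
S→(2,0)  cyc=5

path = [(0,1), (1,1), (2,1), (2,0)]
arrival = 5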